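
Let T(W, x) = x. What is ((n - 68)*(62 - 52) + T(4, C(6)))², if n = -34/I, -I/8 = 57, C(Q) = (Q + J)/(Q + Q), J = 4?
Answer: 166152100/361 ≈ 4.6026e+5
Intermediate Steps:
C(Q) = (4 + Q)/(2*Q) (C(Q) = (Q + 4)/(Q + Q) = (4 + Q)/((2*Q)) = (4 + Q)*(1/(2*Q)) = (4 + Q)/(2*Q))
I = -456 (I = -8*57 = -456)
n = 17/228 (n = -34/(-456) = -34*(-1/456) = 17/228 ≈ 0.074561)
((n - 68)*(62 - 52) + T(4, C(6)))² = ((17/228 - 68)*(62 - 52) + (½)*(4 + 6)/6)² = (-15487/228*10 + (½)*(⅙)*10)² = (-77435/114 + ⅚)² = (-12890/19)² = 166152100/361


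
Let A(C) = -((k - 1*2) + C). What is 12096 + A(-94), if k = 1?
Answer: 12191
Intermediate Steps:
A(C) = 1 - C (A(C) = -((1 - 1*2) + C) = -((1 - 2) + C) = -(-1 + C) = 1 - C)
12096 + A(-94) = 12096 + (1 - 1*(-94)) = 12096 + (1 + 94) = 12096 + 95 = 12191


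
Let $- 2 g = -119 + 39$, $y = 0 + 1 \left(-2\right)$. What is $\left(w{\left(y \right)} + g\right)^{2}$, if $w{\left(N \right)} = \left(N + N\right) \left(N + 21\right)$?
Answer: $1296$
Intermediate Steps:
$y = -2$ ($y = 0 - 2 = -2$)
$w{\left(N \right)} = 2 N \left(21 + N\right)$
$g = 40$ ($g = - \frac{-119 + 39}{2} = \left(- \frac{1}{2}\right) \left(-80\right) = 40$)
$\left(w{\left(y \right)} + g\right)^{2} = \left(2 \left(-2\right) \left(21 - 2\right) + 40\right)^{2} = \left(2 \left(-2\right) 19 + 40\right)^{2} = \left(-76 + 40\right)^{2} = \left(-36\right)^{2} = 1296$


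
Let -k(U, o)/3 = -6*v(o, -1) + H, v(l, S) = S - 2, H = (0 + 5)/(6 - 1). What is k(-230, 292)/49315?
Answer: -57/49315 ≈ -0.0011558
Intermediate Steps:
H = 1 (H = 5/5 = 5*(⅕) = 1)
v(l, S) = -2 + S
k(U, o) = -57 (k(U, o) = -3*(-6*(-2 - 1) + 1) = -3*(-6*(-3) + 1) = -3*(18 + 1) = -3*19 = -57)
k(-230, 292)/49315 = -57/49315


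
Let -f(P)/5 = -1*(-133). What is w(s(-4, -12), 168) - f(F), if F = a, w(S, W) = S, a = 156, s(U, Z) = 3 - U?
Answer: 672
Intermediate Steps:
F = 156
f(P) = -665 (f(P) = -(-5)*(-133) = -5*133 = -665)
w(s(-4, -12), 168) - f(F) = (3 - 1*(-4)) - 1*(-665) = (3 + 4) + 665 = 7 + 665 = 672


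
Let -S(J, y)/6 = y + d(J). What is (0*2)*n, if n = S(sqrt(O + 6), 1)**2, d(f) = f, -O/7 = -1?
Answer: 0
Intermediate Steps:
O = 7 (O = -7*(-1) = 7)
S(J, y) = -6*J - 6*y (S(J, y) = -6*(y + J) = -6*(J + y) = -6*J - 6*y)
n = (-6 - 6*sqrt(13))**2 (n = (-6*sqrt(7 + 6) - 6*1)**2 = (-6*sqrt(13) - 6)**2 = (-6 - 6*sqrt(13))**2 ≈ 763.60)
(0*2)*n = (0*2)*(504 + 72*sqrt(13)) = 0*(504 + 72*sqrt(13)) = 0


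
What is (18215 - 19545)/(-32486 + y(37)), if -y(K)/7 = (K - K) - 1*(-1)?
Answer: 1330/32493 ≈ 0.040932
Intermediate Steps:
y(K) = -7 (y(K) = -7*((K - K) - 1*(-1)) = -7*(0 + 1) = -7*1 = -7)
(18215 - 19545)/(-32486 + y(37)) = (18215 - 19545)/(-32486 - 7) = -1330/(-32493) = -1330*(-1/32493) = 1330/32493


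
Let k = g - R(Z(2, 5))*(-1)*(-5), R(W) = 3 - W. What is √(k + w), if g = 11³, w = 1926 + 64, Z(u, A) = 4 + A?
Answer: √3351 ≈ 57.888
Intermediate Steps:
w = 1990
g = 1331
k = 1361 (k = 1331 - (3 - (4 + 5))*(-1)*(-5) = 1331 - (3 - 1*9)*(-1)*(-5) = 1331 - (3 - 9)*(-1)*(-5) = 1331 - (-6*(-1))*(-5) = 1331 - 6*(-5) = 1331 - 1*(-30) = 1331 + 30 = 1361)
√(k + w) = √(1361 + 1990) = √3351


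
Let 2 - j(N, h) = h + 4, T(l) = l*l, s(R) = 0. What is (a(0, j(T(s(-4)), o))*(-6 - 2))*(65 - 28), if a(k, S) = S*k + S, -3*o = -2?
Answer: 2368/3 ≈ 789.33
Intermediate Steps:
o = ⅔ (o = -⅓*(-2) = ⅔ ≈ 0.66667)
T(l) = l²
j(N, h) = -2 - h (j(N, h) = 2 - (h + 4) = 2 - (4 + h) = 2 + (-4 - h) = -2 - h)
a(k, S) = S + S*k
(a(0, j(T(s(-4)), o))*(-6 - 2))*(65 - 28) = (((-2 - 1*⅔)*(1 + 0))*(-6 - 2))*(65 - 28) = (((-2 - ⅔)*1)*(-8))*37 = (-8/3*1*(-8))*37 = -8/3*(-8)*37 = (64/3)*37 = 2368/3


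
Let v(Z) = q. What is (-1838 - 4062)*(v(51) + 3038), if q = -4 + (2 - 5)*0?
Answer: -17900600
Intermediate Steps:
q = -4 (q = -4 - 3*0 = -4 + 0 = -4)
v(Z) = -4
(-1838 - 4062)*(v(51) + 3038) = (-1838 - 4062)*(-4 + 3038) = -5900*3034 = -17900600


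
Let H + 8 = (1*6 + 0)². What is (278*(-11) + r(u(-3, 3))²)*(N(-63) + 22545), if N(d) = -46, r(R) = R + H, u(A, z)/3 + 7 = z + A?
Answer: -67699491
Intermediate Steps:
H = 28 (H = -8 + (1*6 + 0)² = -8 + (6 + 0)² = -8 + 6² = -8 + 36 = 28)
u(A, z) = -21 + 3*A + 3*z (u(A, z) = -21 + 3*(z + A) = -21 + 3*(A + z) = -21 + (3*A + 3*z) = -21 + 3*A + 3*z)
r(R) = 28 + R (r(R) = R + 28 = 28 + R)
(278*(-11) + r(u(-3, 3))²)*(N(-63) + 22545) = (278*(-11) + (28 + (-21 + 3*(-3) + 3*3))²)*(-46 + 22545) = (-3058 + (28 + (-21 - 9 + 9))²)*22499 = (-3058 + (28 - 21)²)*22499 = (-3058 + 7²)*22499 = (-3058 + 49)*22499 = -3009*22499 = -67699491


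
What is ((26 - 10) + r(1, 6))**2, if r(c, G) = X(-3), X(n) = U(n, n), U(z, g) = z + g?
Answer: 100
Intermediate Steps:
U(z, g) = g + z
X(n) = 2*n (X(n) = n + n = 2*n)
r(c, G) = -6 (r(c, G) = 2*(-3) = -6)
((26 - 10) + r(1, 6))**2 = ((26 - 10) - 6)**2 = (16 - 6)**2 = 10**2 = 100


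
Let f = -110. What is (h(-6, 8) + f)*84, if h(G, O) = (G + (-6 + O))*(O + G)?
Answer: -9912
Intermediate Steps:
h(G, O) = (G + O)*(-6 + G + O) (h(G, O) = (-6 + G + O)*(G + O) = (G + O)*(-6 + G + O))
(h(-6, 8) + f)*84 = (((-6)² + 8² - 6*(-6) - 6*8 + 2*(-6)*8) - 110)*84 = ((36 + 64 + 36 - 48 - 96) - 110)*84 = (-8 - 110)*84 = -118*84 = -9912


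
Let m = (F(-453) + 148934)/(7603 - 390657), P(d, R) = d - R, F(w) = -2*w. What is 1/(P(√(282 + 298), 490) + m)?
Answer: -1798881915005/880028220271968 - 36682591729*√145/4400141101359840 ≈ -0.0021445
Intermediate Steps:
m = -74920/191527 (m = (-2*(-453) + 148934)/(7603 - 390657) = (906 + 148934)/(-383054) = 149840*(-1/383054) = -74920/191527 ≈ -0.39117)
1/(P(√(282 + 298), 490) + m) = 1/((√(282 + 298) - 1*490) - 74920/191527) = 1/((√580 - 490) - 74920/191527) = 1/((2*√145 - 490) - 74920/191527) = 1/((-490 + 2*√145) - 74920/191527) = 1/(-93923150/191527 + 2*√145)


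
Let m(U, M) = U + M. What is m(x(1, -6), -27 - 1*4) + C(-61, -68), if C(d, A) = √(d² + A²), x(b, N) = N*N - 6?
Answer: -1 + √8345 ≈ 90.351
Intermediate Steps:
x(b, N) = -6 + N² (x(b, N) = N² - 6 = -6 + N²)
C(d, A) = √(A² + d²)
m(U, M) = M + U
m(x(1, -6), -27 - 1*4) + C(-61, -68) = ((-27 - 1*4) + (-6 + (-6)²)) + √((-68)² + (-61)²) = ((-27 - 4) + (-6 + 36)) + √(4624 + 3721) = (-31 + 30) + √8345 = -1 + √8345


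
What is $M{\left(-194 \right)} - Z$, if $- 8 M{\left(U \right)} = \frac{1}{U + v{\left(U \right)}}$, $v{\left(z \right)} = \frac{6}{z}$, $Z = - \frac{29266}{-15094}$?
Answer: $- \frac{2202529485}{1136336696} \approx -1.9383$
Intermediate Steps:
$Z = \frac{14633}{7547}$ ($Z = \left(-29266\right) \left(- \frac{1}{15094}\right) = \frac{14633}{7547} \approx 1.9389$)
$M{\left(U \right)} = - \frac{1}{8 \left(U + \frac{6}{U}\right)}$
$M{\left(-194 \right)} - Z = \left(-1\right) \left(-194\right) \frac{1}{48 + 8 \left(-194\right)^{2}} - \frac{14633}{7547} = \left(-1\right) \left(-194\right) \frac{1}{48 + 8 \cdot 37636} - \frac{14633}{7547} = \left(-1\right) \left(-194\right) \frac{1}{48 + 301088} - \frac{14633}{7547} = \left(-1\right) \left(-194\right) \frac{1}{301136} - \frac{14633}{7547} = \frac{97}{150568} - \frac{14633}{7547} = - \frac{2202529485}{1136336696}$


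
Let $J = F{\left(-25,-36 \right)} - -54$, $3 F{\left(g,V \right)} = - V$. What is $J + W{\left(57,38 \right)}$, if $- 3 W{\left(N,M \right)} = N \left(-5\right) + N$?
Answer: $142$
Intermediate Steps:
$F{\left(g,V \right)} = - \frac{V}{3}$ ($F{\left(g,V \right)} = \frac{\left(-1\right) V}{3} = - \frac{V}{3}$)
$W{\left(N,M \right)} = \frac{4 N}{3}$ ($W{\left(N,M \right)} = - \frac{N \left(-5\right) + N}{3} = - \frac{- 5 N + N}{3} = - \frac{\left(-4\right) N}{3} = \frac{4 N}{3}$)
$J = 66$ ($J = \left(- \frac{1}{3}\right) \left(-36\right) - -54 = 12 + 54 = 66$)
$J + W{\left(57,38 \right)} = 66 + \frac{4}{3} \cdot 57 = 66 + 76 = 142$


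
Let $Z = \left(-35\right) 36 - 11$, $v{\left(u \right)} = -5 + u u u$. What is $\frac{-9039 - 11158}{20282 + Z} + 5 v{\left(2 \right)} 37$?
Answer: $\frac{10530908}{19011} \approx 553.94$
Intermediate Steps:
$v{\left(u \right)} = -5 + u^{3}$ ($v{\left(u \right)} = -5 + u^{2} u = -5 + u^{3}$)
$Z = -1271$ ($Z = -1260 - 11 = -1271$)
$\frac{-9039 - 11158}{20282 + Z} + 5 v{\left(2 \right)} 37 = \frac{-9039 - 11158}{20282 - 1271} + 5 \left(-5 + 2^{3}\right) 37 = - \frac{20197}{19011} + 5 \left(-5 + 8\right) 37 = \left(-20197\right) \frac{1}{19011} + 5 \cdot 3 \cdot 37 = - \frac{20197}{19011} + 15 \cdot 37 = - \frac{20197}{19011} + 555 = \frac{10530908}{19011}$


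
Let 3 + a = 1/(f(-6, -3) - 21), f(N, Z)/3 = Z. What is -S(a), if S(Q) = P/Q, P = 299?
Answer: 690/7 ≈ 98.571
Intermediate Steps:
f(N, Z) = 3*Z
a = -91/30 (a = -3 + 1/(3*(-3) - 21) = -3 + 1/(-9 - 21) = -3 + 1/(-30) = -3 - 1/30 = -91/30 ≈ -3.0333)
S(Q) = 299/Q
-S(a) = -299/(-91/30) = -299*(-30)/91 = -1*(-690/7) = 690/7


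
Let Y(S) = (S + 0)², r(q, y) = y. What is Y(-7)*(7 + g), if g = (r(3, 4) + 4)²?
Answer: 3479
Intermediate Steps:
Y(S) = S²
g = 64 (g = (4 + 4)² = 8² = 64)
Y(-7)*(7 + g) = (-7)²*(7 + 64) = 49*71 = 3479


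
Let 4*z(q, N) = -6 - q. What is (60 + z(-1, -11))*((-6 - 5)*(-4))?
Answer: 2585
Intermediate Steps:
z(q, N) = -3/2 - q/4 (z(q, N) = (-6 - q)/4 = -3/2 - q/4)
(60 + z(-1, -11))*((-6 - 5)*(-4)) = (60 + (-3/2 - ¼*(-1)))*((-6 - 5)*(-4)) = (60 + (-3/2 + ¼))*(-11*(-4)) = (60 - 5/4)*44 = (235/4)*44 = 2585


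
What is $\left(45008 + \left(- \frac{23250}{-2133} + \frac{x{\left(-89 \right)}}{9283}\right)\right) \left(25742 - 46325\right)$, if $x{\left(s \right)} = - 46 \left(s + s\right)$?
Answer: $- \frac{679559526759514}{733357} \approx -9.2664 \cdot 10^{8}$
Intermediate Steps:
$x{\left(s \right)} = - 92 s$ ($x{\left(s \right)} = - 46 \cdot 2 s = - 92 s$)
$\left(45008 + \left(- \frac{23250}{-2133} + \frac{x{\left(-89 \right)}}{9283}\right)\right) \left(25742 - 46325\right) = \left(45008 + \left(- \frac{23250}{-2133} + \frac{\left(-92\right) \left(-89\right)}{9283}\right)\right) \left(25742 - 46325\right) = \left(45008 + \left(\left(-23250\right) \left(- \frac{1}{2133}\right) + 8188 \cdot \frac{1}{9283}\right)\right) \left(-20583\right) = \left(45008 + \left(\frac{7750}{711} + \frac{8188}{9283}\right)\right) \left(-20583\right) = \left(45008 + \frac{77764918}{6600213}\right) \left(-20583\right) = \frac{297140151622}{6600213} \left(-20583\right) = - \frac{679559526759514}{733357}$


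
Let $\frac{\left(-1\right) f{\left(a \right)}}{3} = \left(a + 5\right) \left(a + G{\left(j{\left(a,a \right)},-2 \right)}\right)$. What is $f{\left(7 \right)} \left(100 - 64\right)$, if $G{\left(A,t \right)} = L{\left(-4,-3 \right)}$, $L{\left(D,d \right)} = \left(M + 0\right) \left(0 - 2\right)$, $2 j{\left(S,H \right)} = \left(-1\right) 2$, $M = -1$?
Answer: $-11664$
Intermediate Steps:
$j{\left(S,H \right)} = -1$ ($j{\left(S,H \right)} = \frac{\left(-1\right) 2}{2} = \frac{1}{2} \left(-2\right) = -1$)
$L{\left(D,d \right)} = 2$ ($L{\left(D,d \right)} = \left(-1 + 0\right) \left(0 - 2\right) = \left(-1\right) \left(-2\right) = 2$)
$G{\left(A,t \right)} = 2$
$f{\left(a \right)} = - 3 \left(2 + a\right) \left(5 + a\right)$ ($f{\left(a \right)} = - 3 \left(a + 5\right) \left(a + 2\right) = - 3 \left(5 + a\right) \left(2 + a\right) = - 3 \left(2 + a\right) \left(5 + a\right)$)
$f{\left(7 \right)} \left(100 - 64\right) = \left(-30 - 147 - 3 \cdot 7^{2}\right) \left(100 - 64\right) = \left(-30 - 147 - 147\right) 36 = \left(-324\right) 36 = -11664$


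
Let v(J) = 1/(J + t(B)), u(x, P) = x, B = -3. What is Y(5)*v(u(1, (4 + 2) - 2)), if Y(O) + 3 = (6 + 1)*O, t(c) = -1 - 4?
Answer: -8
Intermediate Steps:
t(c) = -5
Y(O) = -3 + 7*O (Y(O) = -3 + (6 + 1)*O = -3 + 7*O)
v(J) = 1/(-5 + J) (v(J) = 1/(J - 5) = 1/(-5 + J))
Y(5)*v(u(1, (4 + 2) - 2)) = (-3 + 7*5)/(-5 + 1) = (-3 + 35)/(-4) = 32*(-¼) = -8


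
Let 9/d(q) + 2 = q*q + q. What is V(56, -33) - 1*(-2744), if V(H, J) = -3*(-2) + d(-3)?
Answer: 11009/4 ≈ 2752.3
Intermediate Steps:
d(q) = 9/(-2 + q + q²) (d(q) = 9/(-2 + (q*q + q)) = 9/(-2 + (q² + q)) = 9/(-2 + (q + q²)) = 9/(-2 + q + q²))
V(H, J) = 33/4 (V(H, J) = -3*(-2) + 9/(-2 - 3 + (-3)²) = 6 + 9/(-2 - 3 + 9) = 6 + 9/4 = 33/4)
V(56, -33) - 1*(-2744) = 33/4 - 1*(-2744) = 33/4 + 2744 = 11009/4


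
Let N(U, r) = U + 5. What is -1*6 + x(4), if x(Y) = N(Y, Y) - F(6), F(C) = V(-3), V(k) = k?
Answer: 6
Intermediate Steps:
N(U, r) = 5 + U
F(C) = -3
x(Y) = 8 + Y (x(Y) = (5 + Y) - 1*(-3) = (5 + Y) + 3 = 8 + Y)
-1*6 + x(4) = -1*6 + (8 + 4) = -6 + 12 = 6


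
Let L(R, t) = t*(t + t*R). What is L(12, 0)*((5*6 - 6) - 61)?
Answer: 0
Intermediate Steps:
L(R, t) = t*(t + R*t)
L(12, 0)*((5*6 - 6) - 61) = (0²*(1 + 12))*((5*6 - 6) - 61) = (0*13)*((30 - 6) - 61) = 0*(24 - 61) = 0*(-37) = 0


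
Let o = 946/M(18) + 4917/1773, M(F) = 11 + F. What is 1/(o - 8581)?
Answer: -17139/146463142 ≈ -0.00011702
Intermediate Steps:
o = 606617/17139 (o = 946/(11 + 18) + 4917/1773 = 946/29 + 4917*(1/1773) = 946*(1/29) + 1639/591 = 946/29 + 1639/591 = 606617/17139 ≈ 35.394)
1/(o - 8581) = 1/(606617/17139 - 8581) = 1/(-146463142/17139) = -17139/146463142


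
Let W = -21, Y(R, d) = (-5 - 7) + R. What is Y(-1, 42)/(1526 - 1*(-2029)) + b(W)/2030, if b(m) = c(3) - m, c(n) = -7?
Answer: 334/103095 ≈ 0.0032397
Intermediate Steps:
Y(R, d) = -12 + R
b(m) = -7 - m
Y(-1, 42)/(1526 - 1*(-2029)) + b(W)/2030 = (-12 - 1)/(1526 - 1*(-2029)) + (-7 - 1*(-21))/2030 = -13/(1526 + 2029) + (-7 + 21)*(1/2030) = -13/3555 + 14*(1/2030) = -13*1/3555 + 1/145 = -13/3555 + 1/145 = 334/103095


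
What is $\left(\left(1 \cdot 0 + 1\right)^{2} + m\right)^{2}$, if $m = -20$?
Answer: $361$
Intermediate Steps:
$\left(\left(1 \cdot 0 + 1\right)^{2} + m\right)^{2} = \left(\left(1 \cdot 0 + 1\right)^{2} - 20\right)^{2} = \left(\left(0 + 1\right)^{2} - 20\right)^{2} = \left(1^{2} - 20\right)^{2} = \left(1 - 20\right)^{2} = \left(-19\right)^{2} = 361$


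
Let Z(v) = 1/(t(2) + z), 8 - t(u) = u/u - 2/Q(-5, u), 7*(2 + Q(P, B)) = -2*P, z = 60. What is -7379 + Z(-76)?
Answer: -937131/127 ≈ -7379.0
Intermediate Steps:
Q(P, B) = -2 - 2*P/7 (Q(P, B) = -2 + (-2*P)/7 = -2 - 2*P/7)
t(u) = 7/2 (t(u) = 8 - (u/u - 2/(-2 - 2/7*(-5))) = 8 - (1 - 2/(-2 + 10/7)) = 8 - (1 - 2/(-4/7)) = 8 - (1 - 2*(-7/4)) = 8 - (1 + 7/2) = 8 - 1*9/2 = 8 - 9/2 = 7/2)
Z(v) = 2/127 (Z(v) = 1/(7/2 + 60) = 1/(127/2) = 2/127)
-7379 + Z(-76) = -7379 + 2/127 = -937131/127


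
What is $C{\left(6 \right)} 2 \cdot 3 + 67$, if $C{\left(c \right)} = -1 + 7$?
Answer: $103$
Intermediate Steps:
$C{\left(c \right)} = 6$
$C{\left(6 \right)} 2 \cdot 3 + 67 = 6 \cdot 2 \cdot 3 + 67 = 6 \cdot 6 + 67 = 36 + 67 = 103$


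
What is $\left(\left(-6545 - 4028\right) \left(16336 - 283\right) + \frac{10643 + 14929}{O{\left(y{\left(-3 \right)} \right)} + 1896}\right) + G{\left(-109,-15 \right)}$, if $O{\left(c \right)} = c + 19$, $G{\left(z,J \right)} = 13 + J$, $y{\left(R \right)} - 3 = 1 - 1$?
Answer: $- \frac{162769495003}{959} \approx -1.6973 \cdot 10^{8}$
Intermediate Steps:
$y{\left(R \right)} = 3$ ($y{\left(R \right)} = 3 + \left(1 - 1\right) = 3 + 0 = 3$)
$O{\left(c \right)} = 19 + c$
$\left(\left(-6545 - 4028\right) \left(16336 - 283\right) + \frac{10643 + 14929}{O{\left(y{\left(-3 \right)} \right)} + 1896}\right) + G{\left(-109,-15 \right)} = \left(\left(-6545 - 4028\right) \left(16336 - 283\right) + \frac{10643 + 14929}{\left(19 + 3\right) + 1896}\right) + \left(13 - 15\right) = \left(\left(-10573\right) 16053 + \frac{25572}{22 + 1896}\right) - 2 = \left(-169728369 + \frac{25572}{1918}\right) - 2 = \left(-169728369 + 25572 \cdot \frac{1}{1918}\right) - 2 = \left(-169728369 + \frac{12786}{959}\right) - 2 = - \frac{162769493085}{959} - 2 = - \frac{162769495003}{959}$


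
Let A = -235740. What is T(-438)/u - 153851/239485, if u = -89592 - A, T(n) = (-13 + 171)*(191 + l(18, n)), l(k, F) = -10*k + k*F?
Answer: -160194274969/17500126890 ≈ -9.1539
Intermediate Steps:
l(k, F) = -10*k + F*k
T(n) = 1738 + 2844*n (T(n) = (-13 + 171)*(191 + 18*(-10 + n)) = 158*(191 + (-180 + 18*n)) = 158*(11 + 18*n) = 1738 + 2844*n)
u = 146148 (u = -89592 - 1*(-235740) = -89592 + 235740 = 146148)
T(-438)/u - 153851/239485 = (1738 + 2844*(-438))/146148 - 153851/239485 = (1738 - 1245672)*(1/146148) - 153851*1/239485 = -1243934*1/146148 - 153851/239485 = -621967/73074 - 153851/239485 = -160194274969/17500126890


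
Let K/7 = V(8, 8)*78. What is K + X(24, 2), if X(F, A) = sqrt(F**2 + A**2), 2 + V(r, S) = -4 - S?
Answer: -7644 + 2*sqrt(145) ≈ -7619.9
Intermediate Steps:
V(r, S) = -6 - S (V(r, S) = -2 + (-4 - S) = -6 - S)
X(F, A) = sqrt(A**2 + F**2)
K = -7644 (K = 7*((-6 - 1*8)*78) = 7*((-6 - 8)*78) = 7*(-14*78) = 7*(-1092) = -7644)
K + X(24, 2) = -7644 + sqrt(2**2 + 24**2) = -7644 + sqrt(4 + 576) = -7644 + sqrt(580) = -7644 + 2*sqrt(145)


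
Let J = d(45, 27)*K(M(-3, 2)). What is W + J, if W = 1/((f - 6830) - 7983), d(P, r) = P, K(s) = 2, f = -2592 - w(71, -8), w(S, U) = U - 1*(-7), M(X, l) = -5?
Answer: 1566359/17404 ≈ 90.000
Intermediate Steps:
w(S, U) = 7 + U (w(S, U) = U + 7 = 7 + U)
f = -2591 (f = -2592 - (7 - 8) = -2592 - 1*(-1) = -2592 + 1 = -2591)
J = 90 (J = 45*2 = 90)
W = -1/17404 (W = 1/((-2591 - 6830) - 7983) = 1/(-9421 - 7983) = 1/(-17404) = -1/17404 ≈ -5.7458e-5)
W + J = -1/17404 + 90 = 1566359/17404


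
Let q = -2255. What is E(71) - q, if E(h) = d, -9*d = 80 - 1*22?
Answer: 20237/9 ≈ 2248.6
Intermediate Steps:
d = -58/9 (d = -(80 - 1*22)/9 = -(80 - 22)/9 = -⅑*58 = -58/9 ≈ -6.4444)
E(h) = -58/9
E(71) - q = -58/9 - 1*(-2255) = -58/9 + 2255 = 20237/9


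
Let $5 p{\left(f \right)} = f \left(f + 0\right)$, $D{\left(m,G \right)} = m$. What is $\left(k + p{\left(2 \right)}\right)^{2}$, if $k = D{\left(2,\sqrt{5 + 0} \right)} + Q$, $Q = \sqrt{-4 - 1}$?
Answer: $\frac{71}{25} + \frac{28 i \sqrt{5}}{5} \approx 2.84 + 12.522 i$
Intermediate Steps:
$Q = i \sqrt{5}$ ($Q = \sqrt{-5} = i \sqrt{5} \approx 2.2361 i$)
$p{\left(f \right)} = \frac{f^{2}}{5}$ ($p{\left(f \right)} = \frac{f \left(f + 0\right)}{5} = \frac{f f}{5} = \frac{f^{2}}{5}$)
$k = 2 + i \sqrt{5} \approx 2.0 + 2.2361 i$
$\left(k + p{\left(2 \right)}\right)^{2} = \left(\left(2 + i \sqrt{5}\right) + \frac{2^{2}}{5}\right)^{2} = \left(\left(2 + i \sqrt{5}\right) + \frac{1}{5} \cdot 4\right)^{2} = \left(\left(2 + i \sqrt{5}\right) + \frac{4}{5}\right)^{2} = \left(\frac{14}{5} + i \sqrt{5}\right)^{2}$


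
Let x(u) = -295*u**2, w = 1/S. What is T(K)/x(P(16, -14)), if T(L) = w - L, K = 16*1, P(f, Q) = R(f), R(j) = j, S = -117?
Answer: 1873/8835840 ≈ 0.00021198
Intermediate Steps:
w = -1/117 (w = 1/(-117) = -1/117 ≈ -0.0085470)
P(f, Q) = f
K = 16
T(L) = -1/117 - L
T(K)/x(P(16, -14)) = (-1/117 - 1*16)/((-295*16**2)) = (-1/117 - 16)/((-295*256)) = -1873/117/(-75520) = -1873/117*(-1/75520) = 1873/8835840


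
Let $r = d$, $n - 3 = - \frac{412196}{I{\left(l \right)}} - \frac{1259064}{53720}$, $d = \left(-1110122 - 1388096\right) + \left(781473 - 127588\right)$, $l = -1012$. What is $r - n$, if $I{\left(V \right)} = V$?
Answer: $- \frac{3133985364856}{1698895} \approx -1.8447 \cdot 10^{6}$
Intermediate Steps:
$d = -1844333$ ($d = -2498218 + \left(781473 + \left(-231302 + 103714\right)\right) = -2498218 + \left(781473 - 127588\right) = -2498218 + 653885 = -1844333$)
$n = \frac{657252821}{1698895}$ ($n = 3 - \left(- \frac{103049}{253} + \frac{157383}{6715}\right) = 3 - - \frac{652156136}{1698895} = 3 + \left(\frac{103049}{253} - \frac{157383}{6715}\right) = 3 + \frac{652156136}{1698895} = \frac{657252821}{1698895} \approx 386.87$)
$r = -1844333$
$r - n = -1844333 - \frac{657252821}{1698895} = - \frac{3133985364856}{1698895}$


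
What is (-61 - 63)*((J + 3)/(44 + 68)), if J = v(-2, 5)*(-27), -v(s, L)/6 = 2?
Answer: -10137/28 ≈ -362.04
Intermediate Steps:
v(s, L) = -12 (v(s, L) = -6*2 = -12)
J = 324 (J = -12*(-27) = 324)
(-61 - 63)*((J + 3)/(44 + 68)) = (-61 - 63)*((324 + 3)/(44 + 68)) = -40548/112 = -124*327/112 = -10137/28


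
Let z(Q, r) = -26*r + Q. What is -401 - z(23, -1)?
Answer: -450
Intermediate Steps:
z(Q, r) = Q - 26*r
-401 - z(23, -1) = -401 - (23 - 26*(-1)) = -401 - (23 + 26) = -401 - 1*49 = -401 - 49 = -450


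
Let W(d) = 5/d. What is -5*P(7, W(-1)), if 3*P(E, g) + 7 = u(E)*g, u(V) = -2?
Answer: -5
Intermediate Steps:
P(E, g) = -7/3 - 2*g/3 (P(E, g) = -7/3 + (-2*g)/3 = -7/3 - 2*g/3)
-5*P(7, W(-1)) = -5*(-7/3 - 10/(3*(-1))) = -5*(-7/3 - 10*(-1)/3) = -5*(-7/3 - ⅔*(-5)) = -5*(-7/3 + 10/3) = -5*1 = -5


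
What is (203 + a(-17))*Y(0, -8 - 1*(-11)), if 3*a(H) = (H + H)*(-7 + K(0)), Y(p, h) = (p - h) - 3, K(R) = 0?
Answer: -1694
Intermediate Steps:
Y(p, h) = -3 + p - h
a(H) = -14*H/3 (a(H) = ((H + H)*(-7 + 0))/3 = ((2*H)*(-7))/3 = (-14*H)/3 = -14*H/3)
(203 + a(-17))*Y(0, -8 - 1*(-11)) = (203 - 14/3*(-17))*(-3 + 0 - (-8 - 1*(-11))) = (203 + 238/3)*(-3 + 0 - (-8 + 11)) = 847*(-3 + 0 - 1*3)/3 = 847*(-3 + 0 - 3)/3 = (847/3)*(-6) = -1694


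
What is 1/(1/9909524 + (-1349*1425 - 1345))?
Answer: -9909524/19062654033079 ≈ -5.1984e-7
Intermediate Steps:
1/(1/9909524 + (-1349*1425 - 1345)) = 1/(1/9909524 + (-1922325 - 1345)) = 1/(1/9909524 - 1923670) = 1/(-19062654033079/9909524) = -9909524/19062654033079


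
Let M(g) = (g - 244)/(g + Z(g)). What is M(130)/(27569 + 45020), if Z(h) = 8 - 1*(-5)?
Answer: -114/10380227 ≈ -1.0982e-5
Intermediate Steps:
Z(h) = 13 (Z(h) = 8 + 5 = 13)
M(g) = (-244 + g)/(13 + g) (M(g) = (g - 244)/(g + 13) = (-244 + g)/(13 + g))
M(130)/(27569 + 45020) = ((-244 + 130)/(13 + 130))/(27569 + 45020) = (-114/143)/72589 = ((1/143)*(-114))*(1/72589) = -114/143*1/72589 = -114/10380227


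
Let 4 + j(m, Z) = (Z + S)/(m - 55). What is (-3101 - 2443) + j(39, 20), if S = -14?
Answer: -44387/8 ≈ -5548.4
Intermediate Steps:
j(m, Z) = -4 + (-14 + Z)/(-55 + m) (j(m, Z) = -4 + (Z - 14)/(m - 55) = -4 + (-14 + Z)/(-55 + m))
(-3101 - 2443) + j(39, 20) = (-3101 - 2443) + (206 + 20 - 4*39)/(-55 + 39) = -5544 + (206 + 20 - 156)/(-16) = -5544 - 1/16*70 = -5544 - 35/8 = -44387/8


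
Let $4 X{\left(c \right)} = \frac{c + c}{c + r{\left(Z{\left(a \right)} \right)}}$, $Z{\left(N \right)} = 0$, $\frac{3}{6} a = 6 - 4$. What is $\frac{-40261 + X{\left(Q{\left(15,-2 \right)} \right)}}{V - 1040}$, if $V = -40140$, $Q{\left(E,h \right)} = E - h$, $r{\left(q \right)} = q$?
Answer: $\frac{80521}{82360} \approx 0.97767$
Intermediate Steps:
$a = 4$ ($a = 2 \left(6 - 4\right) = 2 \cdot 2 = 4$)
$X{\left(c \right)} = \frac{1}{2}$ ($X{\left(c \right)} = \frac{\left(c + c\right) \frac{1}{c + 0}}{4} = \frac{2 c \frac{1}{c}}{4} = \frac{1}{4} \cdot 2 = \frac{1}{2}$)
$\frac{-40261 + X{\left(Q{\left(15,-2 \right)} \right)}}{V - 1040} = \frac{-40261 + \frac{1}{2}}{-40140 - 1040} = - \frac{80521}{2 \left(-41180\right)} = \left(- \frac{80521}{2}\right) \left(- \frac{1}{41180}\right) = \frac{80521}{82360}$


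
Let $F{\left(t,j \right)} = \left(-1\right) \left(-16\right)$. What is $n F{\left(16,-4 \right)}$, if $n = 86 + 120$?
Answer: $3296$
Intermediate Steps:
$F{\left(t,j \right)} = 16$
$n = 206$
$n F{\left(16,-4 \right)} = 206 \cdot 16 = 3296$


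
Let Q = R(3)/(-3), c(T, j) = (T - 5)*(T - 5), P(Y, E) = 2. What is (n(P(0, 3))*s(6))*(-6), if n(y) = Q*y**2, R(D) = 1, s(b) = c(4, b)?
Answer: 8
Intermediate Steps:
c(T, j) = (-5 + T)**2 (c(T, j) = (-5 + T)*(-5 + T) = (-5 + T)**2)
s(b) = 1 (s(b) = (-5 + 4)**2 = (-1)**2 = 1)
Q = -1/3 (Q = 1/(-3) = 1*(-1/3) = -1/3 ≈ -0.33333)
n(y) = -y**2/3
(n(P(0, 3))*s(6))*(-6) = (-1/3*2**2*1)*(-6) = (-1/3*4*1)*(-6) = -4/3*1*(-6) = -4/3*(-6) = 8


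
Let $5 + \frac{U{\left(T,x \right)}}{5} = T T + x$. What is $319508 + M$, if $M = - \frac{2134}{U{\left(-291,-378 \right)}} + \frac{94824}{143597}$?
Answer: $\frac{9669082679181501}{30262349765} \approx 3.1951 \cdot 10^{5}$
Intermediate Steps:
$U{\left(T,x \right)} = -25 + 5 x + 5 T^{2}$ ($U{\left(T,x \right)} = -25 + 5 \left(T T + x\right) = -25 + 5 \left(T^{2} + x\right) = -25 + 5 \left(x + T^{2}\right) = -25 + \left(5 x + 5 T^{2}\right) = -25 + 5 x + 5 T^{2}$)
$M = \frac{19830465881}{30262349765}$ ($M = - \frac{2134}{-25 + 5 \left(-378\right) + 5 \left(-291\right)^{2}} + \frac{94824}{143597} = - \frac{2134}{-25 - 1890 + 5 \cdot 84681} + 94824 \cdot \frac{1}{143597} = - \frac{2134}{-25 - 1890 + 423405} + \frac{94824}{143597} = - \frac{2134}{421490} + \frac{94824}{143597} = \left(-2134\right) \frac{1}{421490} + \frac{94824}{143597} = - \frac{1067}{210745} + \frac{94824}{143597} = \frac{19830465881}{30262349765} \approx 0.65528$)
$319508 + M = 319508 + \frac{19830465881}{30262349765} = \frac{9669082679181501}{30262349765}$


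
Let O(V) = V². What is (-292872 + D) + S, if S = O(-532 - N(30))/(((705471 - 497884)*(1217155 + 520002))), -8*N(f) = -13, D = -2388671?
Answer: -61887645844679077207/23079117450176 ≈ -2.6815e+6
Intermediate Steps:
N(f) = 13/8 (N(f) = -⅛*(-13) = 13/8)
S = 18224361/23079117450176 (S = (-532 - 1*13/8)²/(((705471 - 497884)*(1217155 + 520002))) = (-532 - 13/8)²/((207587*1737157)) = (-4269/8)²/360611210159 = (18224361/64)*(1/360611210159) = 18224361/23079117450176 ≈ 7.8965e-7)
(-292872 + D) + S = (-292872 - 2388671) + 18224361/23079117450176 = -2681543 + 18224361/23079117450176 = -61887645844679077207/23079117450176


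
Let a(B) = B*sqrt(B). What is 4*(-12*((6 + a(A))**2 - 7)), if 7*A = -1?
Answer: -477408/343 + 576*I*sqrt(7)/49 ≈ -1391.9 + 31.101*I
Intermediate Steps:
A = -1/7 (A = (1/7)*(-1) = -1/7 ≈ -0.14286)
a(B) = B**(3/2)
4*(-12*((6 + a(A))**2 - 7)) = 4*(-12*((6 + (-1/7)**(3/2))**2 - 7)) = 4*(-12*((6 - I*sqrt(7)/49)**2 - 7)) = 4*(-12*(-7 + (6 - I*sqrt(7)/49)**2)) = 4*(84 - 12*(6 - I*sqrt(7)/49)**2) = 336 - 48*(6 - I*sqrt(7)/49)**2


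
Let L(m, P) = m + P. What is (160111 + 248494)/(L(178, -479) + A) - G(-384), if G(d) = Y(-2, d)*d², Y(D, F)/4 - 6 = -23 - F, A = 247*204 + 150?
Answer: -10874572293091/50237 ≈ -2.1647e+8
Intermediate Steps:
A = 50538 (A = 50388 + 150 = 50538)
Y(D, F) = -68 - 4*F (Y(D, F) = 24 + 4*(-23 - F) = 24 + (-92 - 4*F) = -68 - 4*F)
L(m, P) = P + m
G(d) = d²*(-68 - 4*d) (G(d) = (-68 - 4*d)*d² = d²*(-68 - 4*d))
(160111 + 248494)/(L(178, -479) + A) - G(-384) = (160111 + 248494)/((-479 + 178) + 50538) - 4*(-384)²*(-17 - 1*(-384)) = 408605/(-301 + 50538) - 4*147456*(-17 + 384) = 408605/50237 - 4*147456*367 = 408605*(1/50237) - 1*216465408 = 408605/50237 - 216465408 = -10874572293091/50237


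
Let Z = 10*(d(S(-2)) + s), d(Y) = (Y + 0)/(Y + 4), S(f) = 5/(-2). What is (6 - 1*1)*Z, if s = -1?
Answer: -400/3 ≈ -133.33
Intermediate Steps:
S(f) = -5/2 (S(f) = 5*(-1/2) = -5/2)
d(Y) = Y/(4 + Y)
Z = -80/3 (Z = 10*(-5/(2*(4 - 5/2)) - 1) = 10*(-5/(2*3/2) - 1) = 10*(-5/2*2/3 - 1) = 10*(-5/3 - 1) = 10*(-8/3) = -80/3 ≈ -26.667)
(6 - 1*1)*Z = (6 - 1*1)*(-80/3) = (6 - 1)*(-80/3) = 5*(-80/3) = -400/3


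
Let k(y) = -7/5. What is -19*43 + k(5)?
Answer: -4092/5 ≈ -818.40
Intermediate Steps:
k(y) = -7/5 (k(y) = -7*1/5 = -7/5)
-19*43 + k(5) = -19*43 - 7/5 = -817 - 7/5 = -4092/5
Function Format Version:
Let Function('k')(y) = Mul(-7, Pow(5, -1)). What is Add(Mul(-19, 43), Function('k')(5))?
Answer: Rational(-4092, 5) ≈ -818.40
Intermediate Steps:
Function('k')(y) = Rational(-7, 5) (Function('k')(y) = Mul(-7, Rational(1, 5)) = Rational(-7, 5))
Add(Mul(-19, 43), Function('k')(5)) = Add(Mul(-19, 43), Rational(-7, 5)) = Add(-817, Rational(-7, 5)) = Rational(-4092, 5)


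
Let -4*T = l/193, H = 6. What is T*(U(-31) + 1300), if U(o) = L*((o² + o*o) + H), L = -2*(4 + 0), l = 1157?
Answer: 4085367/193 ≈ 21168.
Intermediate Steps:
T = -1157/772 (T = -1157/(4*193) = -¼*1157/193 = -1157/772 ≈ -1.4987)
L = -8 (L = -2*4 = -8)
U(o) = -48 - 16*o² (U(o) = -8*((o² + o*o) + 6) = -8*((o² + o²) + 6) = -8*(2*o² + 6) = -8*(6 + 2*o²) = -48 - 16*o²)
T*(U(-31) + 1300) = -1157*((-48 - 16*(-31)²) + 1300)/772 = -1157*((-48 - 16*961) + 1300)/772 = -1157*((-48 - 15376) + 1300)/772 = -1157*(-15424 + 1300)/772 = -1157/772*(-14124) = 4085367/193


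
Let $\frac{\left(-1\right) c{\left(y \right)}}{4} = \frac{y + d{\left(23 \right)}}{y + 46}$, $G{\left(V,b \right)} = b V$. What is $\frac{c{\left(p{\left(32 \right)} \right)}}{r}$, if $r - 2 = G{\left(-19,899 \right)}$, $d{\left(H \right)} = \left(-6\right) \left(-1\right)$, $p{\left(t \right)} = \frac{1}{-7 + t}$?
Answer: $\frac{604}{19657929} \approx 3.0725 \cdot 10^{-5}$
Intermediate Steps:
$d{\left(H \right)} = 6$
$G{\left(V,b \right)} = V b$
$c{\left(y \right)} = - \frac{4 \left(6 + y\right)}{46 + y}$ ($c{\left(y \right)} = - 4 \frac{y + 6}{y + 46} = - 4 \frac{6 + y}{46 + y} = - \frac{4 \left(6 + y\right)}{46 + y}$)
$r = -17079$ ($r = 2 - 17081 = -17079$)
$\frac{c{\left(p{\left(32 \right)} \right)}}{r} = \frac{4 \frac{1}{46 + \frac{1}{-7 + 32}} \left(-6 - \frac{1}{-7 + 32}\right)}{-17079} = \frac{4 \left(-6 - \frac{1}{25}\right)}{46 + \frac{1}{25}} \left(- \frac{1}{17079}\right) = \frac{4 \left(-6 - \frac{1}{25}\right)}{\frac{1151}{25}} \left(- \frac{1}{17079}\right) = 4 \cdot \frac{25}{1151} \left(- \frac{151}{25}\right) \left(- \frac{1}{17079}\right) = \left(- \frac{604}{1151}\right) \left(- \frac{1}{17079}\right) = \frac{604}{19657929}$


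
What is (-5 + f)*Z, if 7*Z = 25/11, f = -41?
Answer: -1150/77 ≈ -14.935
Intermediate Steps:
Z = 25/77 (Z = (25/11)/7 = (25*(1/11))/7 = (⅐)*(25/11) = 25/77 ≈ 0.32468)
(-5 + f)*Z = (-5 - 41)*(25/77) = -46*25/77 = -1150/77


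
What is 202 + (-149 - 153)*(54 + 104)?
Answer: -47514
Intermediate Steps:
202 + (-149 - 153)*(54 + 104) = 202 - 302*158 = 202 - 47716 = -47514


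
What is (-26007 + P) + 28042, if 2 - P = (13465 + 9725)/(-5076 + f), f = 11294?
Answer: 6321438/3109 ≈ 2033.3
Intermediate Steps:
P = -5377/3109 (P = 2 - (13465 + 9725)/(-5076 + 11294) = 2 - 23190/6218 = 2 - 1*11595/3109 = 2 - 11595/3109 = -5377/3109 ≈ -1.7295)
(-26007 + P) + 28042 = (-26007 - 5377/3109) + 28042 = -80861140/3109 + 28042 = 6321438/3109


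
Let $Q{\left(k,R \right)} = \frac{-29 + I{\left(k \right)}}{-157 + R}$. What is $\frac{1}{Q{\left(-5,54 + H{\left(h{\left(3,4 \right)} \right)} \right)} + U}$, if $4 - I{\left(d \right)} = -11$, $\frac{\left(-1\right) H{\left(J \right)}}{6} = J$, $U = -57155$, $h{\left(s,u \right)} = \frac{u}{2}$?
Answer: $- \frac{115}{6572811} \approx -1.7496 \cdot 10^{-5}$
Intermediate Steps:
$h{\left(s,u \right)} = \frac{u}{2}$ ($h{\left(s,u \right)} = u \frac{1}{2} = \frac{u}{2}$)
$H{\left(J \right)} = - 6 J$
$I{\left(d \right)} = 15$ ($I{\left(d \right)} = 4 - -11 = 4 + 11 = 15$)
$Q{\left(k,R \right)} = - \frac{14}{-157 + R}$ ($Q{\left(k,R \right)} = \frac{-29 + 15}{-157 + R} = - \frac{14}{-157 + R}$)
$\frac{1}{Q{\left(-5,54 + H{\left(h{\left(3,4 \right)} \right)} \right)} + U} = \frac{1}{- \frac{14}{-157 + \left(54 - 6 \cdot \frac{1}{2} \cdot 4\right)} - 57155} = \frac{1}{- \frac{14}{-157 + \left(54 - 12\right)} - 57155} = \frac{1}{- \frac{14}{-157 + 42} - 57155} = \frac{1}{- \frac{14}{-115} - 57155} = \frac{1}{\left(-14\right) \left(- \frac{1}{115}\right) - 57155} = \frac{1}{\frac{14}{115} - 57155} = \frac{1}{- \frac{6572811}{115}} = - \frac{115}{6572811}$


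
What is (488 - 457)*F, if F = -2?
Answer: -62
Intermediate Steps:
(488 - 457)*F = (488 - 457)*(-2) = 31*(-2) = -62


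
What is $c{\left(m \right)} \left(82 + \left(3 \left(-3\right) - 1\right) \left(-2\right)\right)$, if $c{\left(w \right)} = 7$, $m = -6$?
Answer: $714$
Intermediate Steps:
$c{\left(m \right)} \left(82 + \left(3 \left(-3\right) - 1\right) \left(-2\right)\right) = 7 \left(82 + \left(3 \left(-3\right) - 1\right) \left(-2\right)\right) = 7 \left(82 + \left(-9 - 1\right) \left(-2\right)\right) = 7 \left(82 - -20\right) = 7 \left(82 + 20\right) = 7 \cdot 102 = 714$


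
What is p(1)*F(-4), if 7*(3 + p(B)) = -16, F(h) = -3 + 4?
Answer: -37/7 ≈ -5.2857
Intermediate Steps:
F(h) = 1
p(B) = -37/7 (p(B) = -3 + (1/7)*(-16) = -3 - 16/7 = -37/7)
p(1)*F(-4) = -37/7*1 = -37/7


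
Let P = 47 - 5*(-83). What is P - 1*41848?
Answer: -41386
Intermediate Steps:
P = 462 (P = 47 + 415 = 462)
P - 1*41848 = 462 - 1*41848 = 462 - 41848 = -41386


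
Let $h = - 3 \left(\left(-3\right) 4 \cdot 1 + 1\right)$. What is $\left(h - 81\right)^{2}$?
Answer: $2304$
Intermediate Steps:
$h = 33$ ($h = - 3 \left(\left(-12\right) 1 + 1\right) = - 3 \left(-12 + 1\right) = \left(-3\right) \left(-11\right) = 33$)
$\left(h - 81\right)^{2} = \left(33 - 81\right)^{2} = \left(-48\right)^{2} = 2304$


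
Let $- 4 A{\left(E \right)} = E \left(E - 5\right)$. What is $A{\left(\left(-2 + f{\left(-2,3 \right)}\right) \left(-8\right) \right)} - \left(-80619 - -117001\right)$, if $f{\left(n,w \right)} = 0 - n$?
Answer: $-36382$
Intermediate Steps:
$f{\left(n,w \right)} = - n$
$A{\left(E \right)} = - \frac{E \left(-5 + E\right)}{4}$ ($A{\left(E \right)} = - \frac{E \left(E - 5\right)}{4} = - \frac{E \left(-5 + E\right)}{4}$)
$A{\left(\left(-2 + f{\left(-2,3 \right)}\right) \left(-8\right) \right)} - \left(-80619 - -117001\right) = \frac{\left(-2 - -2\right) \left(-8\right) \left(5 - \left(-2 - -2\right) \left(-8\right)\right)}{4} - \left(-80619 - -117001\right) = \frac{\left(-2 + 2\right) \left(-8\right) \left(5 - \left(-2 + 2\right) \left(-8\right)\right)}{4} - \left(-80619 + 117001\right) = \frac{0 \left(-8\right) \left(5 - 0 \left(-8\right)\right)}{4} - 36382 = \frac{1}{4} \cdot 0 \left(5 - 0\right) - 36382 = \frac{1}{4} \cdot 0 \left(5 + 0\right) - 36382 = \frac{1}{4} \cdot 0 \cdot 5 - 36382 = 0 - 36382 = -36382$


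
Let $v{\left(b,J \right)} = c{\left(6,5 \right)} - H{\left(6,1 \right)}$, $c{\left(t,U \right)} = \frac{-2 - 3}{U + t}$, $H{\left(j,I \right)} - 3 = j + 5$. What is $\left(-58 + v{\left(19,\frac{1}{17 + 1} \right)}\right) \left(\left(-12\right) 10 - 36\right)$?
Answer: $\frac{124332}{11} \approx 11303.0$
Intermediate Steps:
$H{\left(j,I \right)} = 8 + j$ ($H{\left(j,I \right)} = 3 + \left(j + 5\right) = 3 + \left(5 + j\right) = 8 + j$)
$c{\left(t,U \right)} = - \frac{5}{U + t}$
$v{\left(b,J \right)} = - \frac{159}{11}$ ($v{\left(b,J \right)} = - \frac{5}{5 + 6} - \left(8 + 6\right) = - \frac{5}{11} - 14 = - \frac{159}{11}$)
$\left(-58 + v{\left(19,\frac{1}{17 + 1} \right)}\right) \left(\left(-12\right) 10 - 36\right) = \left(-58 - \frac{159}{11}\right) \left(\left(-12\right) 10 - 36\right) = - \frac{797 \left(-120 - 36\right)}{11} = \left(- \frac{797}{11}\right) \left(-156\right) = \frac{124332}{11}$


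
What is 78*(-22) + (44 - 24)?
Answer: -1696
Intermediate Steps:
78*(-22) + (44 - 24) = -1716 + 20 = -1696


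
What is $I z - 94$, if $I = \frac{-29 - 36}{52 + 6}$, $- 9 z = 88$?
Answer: $- \frac{21674}{261} \approx -83.042$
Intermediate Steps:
$z = - \frac{88}{9}$ ($z = \left(- \frac{1}{9}\right) 88 = - \frac{88}{9} \approx -9.7778$)
$I = - \frac{65}{58} \approx -1.1207$
$I z - 94 = \left(- \frac{65}{58}\right) \left(- \frac{88}{9}\right) - 94 = \frac{2860}{261} - 94 = - \frac{21674}{261}$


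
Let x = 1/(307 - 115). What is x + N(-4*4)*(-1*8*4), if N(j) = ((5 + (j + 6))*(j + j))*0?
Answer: 1/192 ≈ 0.0052083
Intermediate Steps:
N(j) = 0 (N(j) = ((5 + (6 + j))*(2*j))*0 = ((11 + j)*(2*j))*0 = (2*j*(11 + j))*0 = 0)
x = 1/192 ≈ 0.0052083
x + N(-4*4)*(-1*8*4) = 1/192 + 0*(-1*8*4) = 1/192 + 0*(-8*4) = 1/192 + 0*(-32) = 1/192 + 0 = 1/192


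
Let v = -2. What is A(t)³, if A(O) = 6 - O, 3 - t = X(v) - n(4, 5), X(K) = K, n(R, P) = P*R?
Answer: -6859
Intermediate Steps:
t = 25 (t = 3 - (-2 - 5*4) = 3 - (-2 - 1*20) = 3 - (-2 - 20) = 3 - 1*(-22) = 3 + 22 = 25)
A(t)³ = (6 - 1*25)³ = (6 - 25)³ = (-19)³ = -6859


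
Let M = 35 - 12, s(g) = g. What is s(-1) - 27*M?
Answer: -622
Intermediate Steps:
M = 23
s(-1) - 27*M = -1 - 27*23 = -1 - 621 = -622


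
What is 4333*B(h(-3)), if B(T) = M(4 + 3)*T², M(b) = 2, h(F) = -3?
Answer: 77994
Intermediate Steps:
B(T) = 2*T²
4333*B(h(-3)) = 4333*(2*(-3)²) = 4333*(2*9) = 4333*18 = 77994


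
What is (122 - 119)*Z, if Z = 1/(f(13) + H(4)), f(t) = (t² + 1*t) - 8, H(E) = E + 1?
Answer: 3/179 ≈ 0.016760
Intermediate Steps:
H(E) = 1 + E
f(t) = -8 + t + t² (f(t) = (t² + t) - 8 = (t + t²) - 8 = -8 + t + t²)
Z = 1/179 (Z = 1/((-8 + 13 + 13²) + (1 + 4)) = 1/((-8 + 13 + 169) + 5) = 1/(174 + 5) = 1/179 ≈ 0.0055866)
(122 - 119)*Z = (122 - 119)*(1/179) = 3*(1/179) = 3/179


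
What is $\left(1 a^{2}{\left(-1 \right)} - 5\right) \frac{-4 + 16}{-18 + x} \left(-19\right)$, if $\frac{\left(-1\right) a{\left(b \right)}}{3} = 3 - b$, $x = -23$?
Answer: $\frac{31692}{41} \approx 772.98$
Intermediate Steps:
$a{\left(b \right)} = -9 + 3 b$ ($a{\left(b \right)} = - 3 \left(3 - b\right) = -9 + 3 b$)
$\left(1 a^{2}{\left(-1 \right)} - 5\right) \frac{-4 + 16}{-18 + x} \left(-19\right) = \left(1 \left(-9 + 3 \left(-1\right)\right)^{2} - 5\right) \frac{-4 + 16}{-18 - 23} \left(-19\right) = \left(1 \left(-9 - 3\right)^{2} - 5\right) \frac{12}{-41} \left(-19\right) = \left(1 \left(-12\right)^{2} - 5\right) 12 \left(- \frac{1}{41}\right) \left(-19\right) = \left(1 \cdot 144 - 5\right) \left(- \frac{12}{41}\right) \left(-19\right) = \left(144 - 5\right) \left(- \frac{12}{41}\right) \left(-19\right) = 139 \left(- \frac{12}{41}\right) \left(-19\right) = \left(- \frac{1668}{41}\right) \left(-19\right) = \frac{31692}{41}$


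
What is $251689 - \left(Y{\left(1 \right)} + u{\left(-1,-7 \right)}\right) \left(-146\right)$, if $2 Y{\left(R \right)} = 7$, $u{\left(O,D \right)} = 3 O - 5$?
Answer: $251032$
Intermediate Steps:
$u{\left(O,D \right)} = -5 + 3 O$
$Y{\left(R \right)} = \frac{7}{2}$ ($Y{\left(R \right)} = \frac{1}{2} \cdot 7 = \frac{7}{2}$)
$251689 - \left(Y{\left(1 \right)} + u{\left(-1,-7 \right)}\right) \left(-146\right) = 251689 - \left(\frac{7}{2} + \left(-5 + 3 \left(-1\right)\right)\right) \left(-146\right) = 251689 - \left(\frac{7}{2} - 8\right) \left(-146\right) = 251689 - \left(- \frac{9}{2}\right) \left(-146\right) = 251689 - 657 = 251032$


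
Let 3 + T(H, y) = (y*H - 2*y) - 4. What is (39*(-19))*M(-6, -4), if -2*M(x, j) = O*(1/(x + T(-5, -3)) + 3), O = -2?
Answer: -18525/8 ≈ -2315.6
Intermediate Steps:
T(H, y) = -7 - 2*y + H*y (T(H, y) = -3 + ((y*H - 2*y) - 4) = -3 + ((H*y - 2*y) - 4) = -3 + ((-2*y + H*y) - 4) = -3 + (-4 - 2*y + H*y) = -7 - 2*y + H*y)
M(x, j) = 3 + 1/(14 + x) (M(x, j) = -(-1)*(1/(x + (-7 - 2*(-3) - 5*(-3))) + 3) = -(-1)*(1/(x + (-7 + 6 + 15)) + 3) = -(-1)*(1/(x + 14) + 3) = -(-1)*(1/(14 + x) + 3) = -(-1)*(3 + 1/(14 + x)) = -(-6 - 2/(14 + x))/2 = 3 + 1/(14 + x))
(39*(-19))*M(-6, -4) = (39*(-19))*((43 + 3*(-6))/(14 - 6)) = -741*(43 - 18)/8 = -741*25/8 = -18525/8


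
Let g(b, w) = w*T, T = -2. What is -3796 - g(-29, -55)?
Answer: -3906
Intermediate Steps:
g(b, w) = -2*w (g(b, w) = w*(-2) = -2*w)
-3796 - g(-29, -55) = -3796 - (-2)*(-55) = -3796 - 1*110 = -3796 - 110 = -3906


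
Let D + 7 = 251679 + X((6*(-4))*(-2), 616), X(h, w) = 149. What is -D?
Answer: -251821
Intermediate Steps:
D = 251821 (D = -7 + (251679 + 149) = -7 + 251828 = 251821)
-D = -1*251821 = -251821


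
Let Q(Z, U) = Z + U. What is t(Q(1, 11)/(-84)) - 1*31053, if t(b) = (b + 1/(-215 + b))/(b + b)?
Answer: -93530081/3012 ≈ -31052.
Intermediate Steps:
Q(Z, U) = U + Z
t(b) = (b + 1/(-215 + b))/(2*b) (t(b) = (b + 1/(-215 + b))/((2*b)) = (b + 1/(-215 + b))*(1/(2*b)) = (b + 1/(-215 + b))/(2*b))
t(Q(1, 11)/(-84)) - 1*31053 = (1 + ((11 + 1)/(-84))² - 215*(11 + 1)/(-84))/(2*(((11 + 1)/(-84)))*(-215 + (11 + 1)/(-84))) - 1*31053 = (1 + (12*(-1/84))² - 2580*(-1)/84)/(2*((12*(-1/84)))*(-215 + 12*(-1/84))) - 31053 = (1 + (-⅐)² - 215*(-⅐))/(2*(-⅐)*(-215 - ⅐)) - 31053 = (½)*(-7)*(1 + 1/49 + 215/7)/(-1506/7) - 31053 = (½)*(-7)*(-7/1506)*(1555/49) - 31053 = 1555/3012 - 31053 = -93530081/3012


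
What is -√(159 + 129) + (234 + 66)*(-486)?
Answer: -145800 - 12*√2 ≈ -1.4582e+5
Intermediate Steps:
-√(159 + 129) + (234 + 66)*(-486) = -√288 + 300*(-486) = -12*√2 - 145800 = -145800 - 12*√2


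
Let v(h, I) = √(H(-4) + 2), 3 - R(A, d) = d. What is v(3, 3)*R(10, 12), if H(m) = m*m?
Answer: -27*√2 ≈ -38.184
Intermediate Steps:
H(m) = m²
R(A, d) = 3 - d
v(h, I) = 3*√2 (v(h, I) = √((-4)² + 2) = √(16 + 2) = √18 = 3*√2)
v(3, 3)*R(10, 12) = (3*√2)*(3 - 1*12) = (3*√2)*(3 - 12) = (3*√2)*(-9) = -27*√2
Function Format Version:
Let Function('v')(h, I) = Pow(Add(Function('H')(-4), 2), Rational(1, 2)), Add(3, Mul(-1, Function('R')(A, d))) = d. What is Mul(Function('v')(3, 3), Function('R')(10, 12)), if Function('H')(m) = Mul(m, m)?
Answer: Mul(-27, Pow(2, Rational(1, 2))) ≈ -38.184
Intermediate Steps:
Function('H')(m) = Pow(m, 2)
Function('R')(A, d) = Add(3, Mul(-1, d))
Function('v')(h, I) = Mul(3, Pow(2, Rational(1, 2))) (Function('v')(h, I) = Pow(Add(Pow(-4, 2), 2), Rational(1, 2)) = Pow(Add(16, 2), Rational(1, 2)) = Pow(18, Rational(1, 2)) = Mul(3, Pow(2, Rational(1, 2))))
Mul(Function('v')(3, 3), Function('R')(10, 12)) = Mul(Mul(3, Pow(2, Rational(1, 2))), Add(3, Mul(-1, 12))) = Mul(Mul(3, Pow(2, Rational(1, 2))), Add(3, -12)) = Mul(Mul(3, Pow(2, Rational(1, 2))), -9) = Mul(-27, Pow(2, Rational(1, 2)))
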